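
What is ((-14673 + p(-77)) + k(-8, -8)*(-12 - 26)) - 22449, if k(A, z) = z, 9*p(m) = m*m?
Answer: -325433/9 ≈ -36159.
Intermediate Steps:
p(m) = m²/9 (p(m) = (m*m)/9 = m²/9)
((-14673 + p(-77)) + k(-8, -8)*(-12 - 26)) - 22449 = ((-14673 + (⅑)*(-77)²) - 8*(-12 - 26)) - 22449 = ((-14673 + (⅑)*5929) - 8*(-38)) - 22449 = ((-14673 + 5929/9) + 304) - 22449 = (-126128/9 + 304) - 22449 = -123392/9 - 22449 = -325433/9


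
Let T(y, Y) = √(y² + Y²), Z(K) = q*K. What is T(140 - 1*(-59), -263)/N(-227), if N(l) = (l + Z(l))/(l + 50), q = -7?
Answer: -59*√108770/454 ≈ -42.860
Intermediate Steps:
Z(K) = -7*K
T(y, Y) = √(Y² + y²)
N(l) = -6*l/(50 + l) (N(l) = (l - 7*l)/(l + 50) = (-6*l)/(50 + l) = -6*l/(50 + l))
T(140 - 1*(-59), -263)/N(-227) = √((-263)² + (140 - 1*(-59))²)/((-6*(-227)/(50 - 227))) = √(69169 + (140 + 59)²)/((-6*(-227)/(-177))) = √(69169 + 199²)/((-6*(-227)*(-1/177))) = √(69169 + 39601)/(-454/59) = √108770*(-59/454) = -59*√108770/454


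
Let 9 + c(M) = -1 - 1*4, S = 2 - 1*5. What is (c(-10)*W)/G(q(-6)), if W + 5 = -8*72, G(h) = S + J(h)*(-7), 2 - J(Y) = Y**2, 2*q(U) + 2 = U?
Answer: 8134/95 ≈ 85.621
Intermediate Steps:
q(U) = -1 + U/2
J(Y) = 2 - Y**2
S = -3 (S = 2 - 5 = -3)
G(h) = -17 + 7*h**2 (G(h) = -3 + (2 - h**2)*(-7) = -3 + (-14 + 7*h**2) = -17 + 7*h**2)
c(M) = -14 (c(M) = -9 + (-1 - 1*4) = -9 + (-1 - 4) = -9 - 5 = -14)
W = -581 (W = -5 - 8*72 = -5 - 576 = -581)
(c(-10)*W)/G(q(-6)) = (-14*(-581))/(-17 + 7*(-1 + (1/2)*(-6))**2) = 8134/(-17 + 7*(-1 - 3)**2) = 8134/(-17 + 7*(-4)**2) = 8134/(-17 + 7*16) = 8134/(-17 + 112) = 8134/95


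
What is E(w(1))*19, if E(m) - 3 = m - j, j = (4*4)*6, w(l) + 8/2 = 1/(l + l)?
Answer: -3667/2 ≈ -1833.5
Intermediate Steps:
w(l) = -4 + 1/(2*l) (w(l) = -4 + 1/(l + l) = -4 + 1/(2*l))
j = 96 (j = 16*6 = 96)
E(m) = -93 + m (E(m) = 3 + (m - 1*96) = 3 + (m - 96) = 3 + (-96 + m) = -93 + m)
E(w(1))*19 = (-93 + (-4 + (1/2)/1))*19 = (-93 + (-4 + (1/2)*1))*19 = (-93 + (-4 + 1/2))*19 = (-93 - 7/2)*19 = -193/2*19 = -3667/2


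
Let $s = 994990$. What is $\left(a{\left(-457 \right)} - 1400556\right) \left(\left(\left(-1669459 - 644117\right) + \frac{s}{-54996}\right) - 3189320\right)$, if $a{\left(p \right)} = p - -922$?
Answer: $\frac{70620184808394991}{9166} \approx 7.7046 \cdot 10^{12}$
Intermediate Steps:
$a{\left(p \right)} = 922 + p$ ($a{\left(p \right)} = p + 922 = 922 + p$)
$\left(a{\left(-457 \right)} - 1400556\right) \left(\left(\left(-1669459 - 644117\right) + \frac{s}{-54996}\right) - 3189320\right) = \left(\left(922 - 457\right) - 1400556\right) \left(\left(\left(-1669459 - 644117\right) + \frac{994990}{-54996}\right) - 3189320\right) = \left(465 - 1400556\right) \left(\left(-2313576 + 994990 \left(- \frac{1}{54996}\right)\right) - 3189320\right) = - 1400091 \left(\left(-2313576 - \frac{497495}{27498}\right) - 3189320\right) = - 1400091 \left(- \frac{63619210343}{27498} - 3189320\right) = \left(-1400091\right) \left(- \frac{151319131703}{27498}\right) = \frac{70620184808394991}{9166}$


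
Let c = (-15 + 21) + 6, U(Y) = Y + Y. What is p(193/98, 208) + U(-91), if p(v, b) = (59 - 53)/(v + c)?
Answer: -248570/1369 ≈ -181.57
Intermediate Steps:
U(Y) = 2*Y
c = 12 (c = 6 + 6 = 12)
p(v, b) = 6/(12 + v) (p(v, b) = (59 - 53)/(v + 12) = 6/(12 + v))
p(193/98, 208) + U(-91) = 6/(12 + 193/98) + 2*(-91) = 6/(12 + 193*(1/98)) - 182 = 6/(12 + 193/98) - 182 = 6/(1369/98) - 182 = 6*(98/1369) - 182 = 588/1369 - 182 = -248570/1369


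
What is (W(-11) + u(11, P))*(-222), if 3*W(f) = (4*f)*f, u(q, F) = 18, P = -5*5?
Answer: -39812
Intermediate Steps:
P = -25
W(f) = 4*f²/3 (W(f) = ((4*f)*f)/3 = (4*f²)/3 = 4*f²/3)
(W(-11) + u(11, P))*(-222) = ((4/3)*(-11)² + 18)*(-222) = ((4/3)*121 + 18)*(-222) = (484/3 + 18)*(-222) = (538/3)*(-222) = -39812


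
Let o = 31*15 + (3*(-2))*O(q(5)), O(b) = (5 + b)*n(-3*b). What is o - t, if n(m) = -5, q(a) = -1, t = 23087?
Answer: -22502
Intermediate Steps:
O(b) = -25 - 5*b (O(b) = (5 + b)*(-5) = -25 - 5*b)
o = 585 (o = 31*15 + (3*(-2))*(-25 - 5*(-1)) = 465 - 6*(-25 + 5) = 465 - 6*(-20) = 465 + 120 = 585)
o - t = 585 - 1*23087 = 585 - 23087 = -22502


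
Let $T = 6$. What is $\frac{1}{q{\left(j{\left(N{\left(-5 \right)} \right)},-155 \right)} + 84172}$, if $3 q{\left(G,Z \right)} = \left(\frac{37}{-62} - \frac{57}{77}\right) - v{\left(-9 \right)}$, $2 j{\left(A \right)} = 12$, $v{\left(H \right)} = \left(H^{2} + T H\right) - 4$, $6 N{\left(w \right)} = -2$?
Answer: $\frac{14322}{1205395199} \approx 1.1882 \cdot 10^{-5}$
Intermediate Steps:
$N{\left(w \right)} = - \frac{1}{3}$ ($N{\left(w \right)} = \frac{1}{6} \left(-2\right) = - \frac{1}{3}$)
$v{\left(H \right)} = -4 + H^{2} + 6 H$ ($v{\left(H \right)} = \left(H^{2} + 6 H\right) - 4 = -4 + H^{2} + 6 H$)
$j{\left(A \right)} = 6$ ($j{\left(A \right)} = \frac{1}{2} \cdot 12 = 6$)
$q{\left(G,Z \right)} = - \frac{116185}{14322}$ ($q{\left(G,Z \right)} = \frac{\left(\frac{37}{-62} - \frac{57}{77}\right) - \left(-4 + \left(-9\right)^{2} + 6 \left(-9\right)\right)}{3} = \frac{\left(37 \left(- \frac{1}{62}\right) - \frac{57}{77}\right) - \left(-4 + 81 - 54\right)}{3} = \frac{\left(- \frac{37}{62} - \frac{57}{77}\right) - 23}{3} = \frac{- \frac{6383}{4774} - 23}{3} = \frac{1}{3} \left(- \frac{116185}{4774}\right) = - \frac{116185}{14322}$)
$\frac{1}{q{\left(j{\left(N{\left(-5 \right)} \right)},-155 \right)} + 84172} = \frac{1}{- \frac{116185}{14322} + 84172} = \frac{1}{\frac{1205395199}{14322}} = \frac{14322}{1205395199}$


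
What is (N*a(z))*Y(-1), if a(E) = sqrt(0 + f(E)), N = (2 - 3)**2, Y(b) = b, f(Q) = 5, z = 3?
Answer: -sqrt(5) ≈ -2.2361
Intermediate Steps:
N = 1 (N = (-1)**2 = 1)
a(E) = sqrt(5) (a(E) = sqrt(0 + 5) = sqrt(5))
(N*a(z))*Y(-1) = (1*sqrt(5))*(-1) = sqrt(5)*(-1) = -sqrt(5)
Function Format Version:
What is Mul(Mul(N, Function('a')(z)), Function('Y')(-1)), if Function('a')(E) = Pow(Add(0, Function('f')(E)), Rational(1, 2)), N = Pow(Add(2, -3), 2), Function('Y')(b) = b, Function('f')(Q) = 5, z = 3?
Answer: Mul(-1, Pow(5, Rational(1, 2))) ≈ -2.2361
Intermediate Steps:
N = 1 (N = Pow(-1, 2) = 1)
Function('a')(E) = Pow(5, Rational(1, 2)) (Function('a')(E) = Pow(Add(0, 5), Rational(1, 2)) = Pow(5, Rational(1, 2)))
Mul(Mul(N, Function('a')(z)), Function('Y')(-1)) = Mul(Mul(1, Pow(5, Rational(1, 2))), -1) = Mul(Pow(5, Rational(1, 2)), -1) = Mul(-1, Pow(5, Rational(1, 2)))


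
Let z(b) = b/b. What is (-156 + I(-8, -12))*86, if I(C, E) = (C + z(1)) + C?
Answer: -14706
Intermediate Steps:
z(b) = 1
I(C, E) = 1 + 2*C (I(C, E) = (C + 1) + C = (1 + C) + C = 1 + 2*C)
(-156 + I(-8, -12))*86 = (-156 + (1 + 2*(-8)))*86 = (-156 + (1 - 16))*86 = (-156 - 15)*86 = -171*86 = -14706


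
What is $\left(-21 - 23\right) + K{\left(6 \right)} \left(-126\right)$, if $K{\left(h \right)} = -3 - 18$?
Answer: $2602$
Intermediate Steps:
$K{\left(h \right)} = -21$ ($K{\left(h \right)} = -3 - 18 = -21$)
$\left(-21 - 23\right) + K{\left(6 \right)} \left(-126\right) = \left(-21 - 23\right) - -2646 = -44 + 2646 = 2602$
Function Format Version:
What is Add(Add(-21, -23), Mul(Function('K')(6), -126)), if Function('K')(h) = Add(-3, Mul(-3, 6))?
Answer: 2602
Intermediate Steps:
Function('K')(h) = -21 (Function('K')(h) = Add(-3, -18) = -21)
Add(Add(-21, -23), Mul(Function('K')(6), -126)) = Add(Add(-21, -23), Mul(-21, -126)) = Add(-44, 2646) = 2602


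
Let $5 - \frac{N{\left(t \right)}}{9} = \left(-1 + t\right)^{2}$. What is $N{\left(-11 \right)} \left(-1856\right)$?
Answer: $2321856$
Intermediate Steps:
$N{\left(t \right)} = 45 - 9 \left(-1 + t\right)^{2}$
$N{\left(-11 \right)} \left(-1856\right) = \left(45 - 9 \left(-1 - 11\right)^{2}\right) \left(-1856\right) = \left(45 - 9 \left(-12\right)^{2}\right) \left(-1856\right) = \left(45 - 1296\right) \left(-1856\right) = \left(-1251\right) \left(-1856\right) = 2321856$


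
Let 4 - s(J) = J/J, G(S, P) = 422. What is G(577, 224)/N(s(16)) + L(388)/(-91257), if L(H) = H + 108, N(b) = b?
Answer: 4278774/30419 ≈ 140.66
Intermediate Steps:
s(J) = 3 (s(J) = 4 - J/J = 4 - 1*1 = 4 - 1 = 3)
L(H) = 108 + H
G(577, 224)/N(s(16)) + L(388)/(-91257) = 422/3 + (108 + 388)/(-91257) = 422*(⅓) + 496*(-1/91257) = 422/3 - 496/91257 = 4278774/30419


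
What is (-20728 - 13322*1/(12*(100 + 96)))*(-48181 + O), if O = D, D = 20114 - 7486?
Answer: 41280061777/56 ≈ 7.3714e+8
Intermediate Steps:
D = 12628
O = 12628
(-20728 - 13322*1/(12*(100 + 96)))*(-48181 + O) = (-20728 - 13322*1/(12*(100 + 96)))*(-48181 + 12628) = (-20728 - 13322/(12*196))*(-35553) = (-20728 - 13322/2352)*(-35553) = (-20728 - 13322*1/2352)*(-35553) = (-20728 - 6661/1176)*(-35553) = -24382789/1176*(-35553) = 41280061777/56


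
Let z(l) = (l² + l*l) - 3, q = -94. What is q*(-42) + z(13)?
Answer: 4283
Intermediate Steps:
z(l) = -3 + 2*l² (z(l) = (l² + l²) - 3 = 2*l² - 3 = -3 + 2*l²)
q*(-42) + z(13) = -94*(-42) + (-3 + 2*13²) = 3948 + (-3 + 2*169) = 3948 + (-3 + 338) = 3948 + 335 = 4283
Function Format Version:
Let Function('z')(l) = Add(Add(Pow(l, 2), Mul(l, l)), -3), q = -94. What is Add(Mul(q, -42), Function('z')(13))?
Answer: 4283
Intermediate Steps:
Function('z')(l) = Add(-3, Mul(2, Pow(l, 2))) (Function('z')(l) = Add(Add(Pow(l, 2), Pow(l, 2)), -3) = Add(Mul(2, Pow(l, 2)), -3) = Add(-3, Mul(2, Pow(l, 2))))
Add(Mul(q, -42), Function('z')(13)) = Add(Mul(-94, -42), Add(-3, Mul(2, Pow(13, 2)))) = Add(3948, Add(-3, Mul(2, 169))) = Add(3948, Add(-3, 338)) = Add(3948, 335) = 4283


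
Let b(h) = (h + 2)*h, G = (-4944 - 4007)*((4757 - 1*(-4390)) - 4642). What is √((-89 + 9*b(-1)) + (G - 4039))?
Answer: 2*I*√10082098 ≈ 6350.5*I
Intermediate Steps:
G = -40324255 (G = -8951*((4757 + 4390) - 4642) = -8951*(9147 - 4642) = -8951*4505 = -40324255)
b(h) = h*(2 + h) (b(h) = (2 + h)*h = h*(2 + h))
√((-89 + 9*b(-1)) + (G - 4039)) = √((-89 + 9*(-(2 - 1))) + (-40324255 - 4039)) = √((-89 + 9*(-1*1)) - 40328294) = √((-89 + 9*(-1)) - 40328294) = √((-89 - 9) - 40328294) = √(-98 - 40328294) = √(-40328392) = 2*I*√10082098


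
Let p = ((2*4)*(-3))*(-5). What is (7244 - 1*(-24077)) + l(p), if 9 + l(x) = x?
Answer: 31432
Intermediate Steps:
p = 120 (p = (8*(-3))*(-5) = -24*(-5) = 120)
l(x) = -9 + x
(7244 - 1*(-24077)) + l(p) = (7244 - 1*(-24077)) + (-9 + 120) = (7244 + 24077) + 111 = 31321 + 111 = 31432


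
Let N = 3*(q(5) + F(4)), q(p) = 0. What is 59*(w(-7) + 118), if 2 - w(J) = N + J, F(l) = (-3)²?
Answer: 5900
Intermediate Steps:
F(l) = 9
N = 27 (N = 3*(0 + 9) = 3*9 = 27)
w(J) = -25 - J (w(J) = 2 - (27 + J) = 2 + (-27 - J) = -25 - J)
59*(w(-7) + 118) = 59*((-25 - 1*(-7)) + 118) = 59*((-25 + 7) + 118) = 59*(-18 + 118) = 59*100 = 5900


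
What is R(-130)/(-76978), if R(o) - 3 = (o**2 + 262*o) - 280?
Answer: 17437/76978 ≈ 0.22652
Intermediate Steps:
R(o) = -277 + o**2 + 262*o (R(o) = 3 + ((o**2 + 262*o) - 280) = 3 + (-280 + o**2 + 262*o) = -277 + o**2 + 262*o)
R(-130)/(-76978) = (-277 + (-130)**2 + 262*(-130))/(-76978) = (-277 + 16900 - 34060)*(-1/76978) = -17437*(-1/76978) = 17437/76978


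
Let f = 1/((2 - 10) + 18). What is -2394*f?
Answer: -1197/5 ≈ -239.40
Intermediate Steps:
f = ⅒ (f = 1/(-8 + 18) = 1/10 = ⅒ ≈ 0.10000)
-2394*f = -2394*⅒ = -1197/5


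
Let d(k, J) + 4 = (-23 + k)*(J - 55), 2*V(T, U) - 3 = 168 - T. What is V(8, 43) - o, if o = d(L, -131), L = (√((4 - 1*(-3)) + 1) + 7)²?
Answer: 12819/2 + 5208*√2 ≈ 13775.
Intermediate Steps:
V(T, U) = 171/2 - T/2 (V(T, U) = 3/2 + (168 - T)/2 = 3/2 + (84 - T/2) = 171/2 - T/2)
L = (7 + 2*√2)² (L = (√((4 + 3) + 1) + 7)² = (√(7 + 1) + 7)² = (√8 + 7)² = (2*√2 + 7)² = (7 + 2*√2)² ≈ 96.598)
d(k, J) = -4 + (-55 + J)*(-23 + k) (d(k, J) = -4 + (-23 + k)*(J - 55) = -4 + (-23 + k)*(-55 + J) = -4 + (-55 + J)*(-23 + k))
o = -6328 - 5208*√2 (o = 1261 - 55*(57 + 28*√2) - 23*(-131) - 131*(57 + 28*√2) = 1261 + (-3135 - 1540*√2) + 3013 + (-7467 - 3668*√2) = -6328 - 5208*√2 ≈ -13693.)
V(8, 43) - o = (171/2 - ½*8) - (-6328 - 5208*√2) = (171/2 - 4) + (6328 + 5208*√2) = 163/2 + (6328 + 5208*√2) = 12819/2 + 5208*√2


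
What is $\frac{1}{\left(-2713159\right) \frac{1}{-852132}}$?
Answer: $\frac{852132}{2713159} \approx 0.31407$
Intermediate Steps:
$\frac{1}{\left(-2713159\right) \frac{1}{-852132}} = \frac{1}{\left(-2713159\right) \left(- \frac{1}{852132}\right)} = \frac{1}{\frac{2713159}{852132}} = \frac{852132}{2713159}$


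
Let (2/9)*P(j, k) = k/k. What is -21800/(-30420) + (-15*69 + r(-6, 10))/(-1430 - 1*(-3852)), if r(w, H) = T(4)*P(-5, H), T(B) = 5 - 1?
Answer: 1093123/3683862 ≈ 0.29673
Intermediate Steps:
T(B) = 4
P(j, k) = 9/2 (P(j, k) = 9*(k/k)/2 = (9/2)*1 = 9/2)
r(w, H) = 18 (r(w, H) = 4*(9/2) = 18)
-21800/(-30420) + (-15*69 + r(-6, 10))/(-1430 - 1*(-3852)) = -21800/(-30420) + (-15*69 + 18)/(-1430 - 1*(-3852)) = -21800*(-1/30420) + (-1035 + 18)/(-1430 + 3852) = 1090/1521 - 1017/2422 = 1093123/3683862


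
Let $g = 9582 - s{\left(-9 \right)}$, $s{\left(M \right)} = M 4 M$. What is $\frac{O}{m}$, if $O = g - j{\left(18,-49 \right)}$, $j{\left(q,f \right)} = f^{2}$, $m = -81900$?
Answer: $- \frac{6857}{81900} \approx -0.083724$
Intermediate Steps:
$s{\left(M \right)} = 4 M^{2}$ ($s{\left(M \right)} = 4 M M = 4 M^{2}$)
$g = 9258$ ($g = 9582 - 4 \left(-9\right)^{2} = 9582 - 4 \cdot 81 = 9582 - 324 = 9258$)
$O = 6857$ ($O = 9258 - \left(-49\right)^{2} = 9258 - 2401 = 6857$)
$\frac{O}{m} = \frac{6857}{-81900} = 6857 \left(- \frac{1}{81900}\right) = - \frac{6857}{81900}$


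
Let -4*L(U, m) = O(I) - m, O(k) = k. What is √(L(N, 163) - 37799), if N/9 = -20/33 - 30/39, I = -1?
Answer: I*√37758 ≈ 194.31*I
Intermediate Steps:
N = -1770/143 (N = 9*(-20/33 - 30/39) = 9*(-20*1/33 - 30*1/39) = 9*(-20/33 - 10/13) = 9*(-590/429) = -1770/143 ≈ -12.378)
L(U, m) = ¼ + m/4 (L(U, m) = -(-1 - m)/4 = ¼ + m/4)
√(L(N, 163) - 37799) = √((¼ + (¼)*163) - 37799) = √((¼ + 163/4) - 37799) = √(41 - 37799) = √(-37758) = I*√37758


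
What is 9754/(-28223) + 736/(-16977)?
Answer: -186365786/479141871 ≈ -0.38896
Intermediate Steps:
9754/(-28223) + 736/(-16977) = 9754*(-1/28223) + 736*(-1/16977) = -9754/28223 - 736/16977 = -186365786/479141871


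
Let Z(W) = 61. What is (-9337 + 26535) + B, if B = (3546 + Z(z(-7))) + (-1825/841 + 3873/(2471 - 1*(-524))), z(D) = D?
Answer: 52401321293/2518795 ≈ 20804.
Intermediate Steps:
B = 9083084883/2518795 (B = (3546 + 61) + (-1825/841 + 3873/(2471 - 1*(-524))) = 3607 + (-1825*1/841 + 3873/(2471 + 524)) = 3607 + (-1825/841 + 3873/2995) = 3607 - 2208682/2518795 = 9083084883/2518795 ≈ 3606.1)
(-9337 + 26535) + B = (-9337 + 26535) + 9083084883/2518795 = 17198 + 9083084883/2518795 = 52401321293/2518795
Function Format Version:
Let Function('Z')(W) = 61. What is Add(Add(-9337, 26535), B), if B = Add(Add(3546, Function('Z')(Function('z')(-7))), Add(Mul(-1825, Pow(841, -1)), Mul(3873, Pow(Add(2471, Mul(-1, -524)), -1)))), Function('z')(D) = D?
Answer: Rational(52401321293, 2518795) ≈ 20804.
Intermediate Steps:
B = Rational(9083084883, 2518795) (B = Add(Add(3546, 61), Add(Mul(-1825, Pow(841, -1)), Mul(3873, Pow(Add(2471, Mul(-1, -524)), -1)))) = Add(3607, Add(Mul(-1825, Rational(1, 841)), Mul(3873, Pow(Add(2471, 524), -1)))) = Add(3607, Add(Rational(-1825, 841), Mul(3873, Pow(2995, -1)))) = Add(3607, Add(Rational(-1825, 841), Mul(3873, Rational(1, 2995)))) = Add(3607, Add(Rational(-1825, 841), Rational(3873, 2995))) = Add(3607, Rational(-2208682, 2518795)) = Rational(9083084883, 2518795) ≈ 3606.1)
Add(Add(-9337, 26535), B) = Add(Add(-9337, 26535), Rational(9083084883, 2518795)) = Add(17198, Rational(9083084883, 2518795)) = Rational(52401321293, 2518795)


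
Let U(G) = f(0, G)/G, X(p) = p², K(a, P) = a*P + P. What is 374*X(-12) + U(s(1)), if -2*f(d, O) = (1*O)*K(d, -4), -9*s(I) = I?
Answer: 53858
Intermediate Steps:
K(a, P) = P + P*a (K(a, P) = P*a + P = P + P*a)
s(I) = -I/9
f(d, O) = -O*(-4 - 4*d)/2 (f(d, O) = -1*O*(-4*(1 + d))/2 = -O*(-4 - 4*d)/2)
U(G) = 2 (U(G) = (2*G*(1 + 0))/G = (2*G*1)/G = (2*G)/G = 2)
374*X(-12) + U(s(1)) = 374*(-12)² + 2 = 374*144 + 2 = 53856 + 2 = 53858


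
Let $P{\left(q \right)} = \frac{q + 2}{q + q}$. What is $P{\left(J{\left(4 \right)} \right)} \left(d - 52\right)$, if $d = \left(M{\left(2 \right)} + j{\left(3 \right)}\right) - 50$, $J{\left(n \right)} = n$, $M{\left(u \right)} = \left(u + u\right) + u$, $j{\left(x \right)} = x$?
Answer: $- \frac{279}{4} \approx -69.75$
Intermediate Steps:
$M{\left(u \right)} = 3 u$ ($M{\left(u \right)} = 2 u + u = 3 u$)
$d = -41$ ($d = \left(3 \cdot 2 + 3\right) - 50 = \left(6 + 3\right) - 50 = 9 - 50 = -41$)
$P{\left(q \right)} = \frac{2 + q}{2 q}$
$P{\left(J{\left(4 \right)} \right)} \left(d - 52\right) = \frac{2 + 4}{2 \cdot 4} \left(-41 - 52\right) = \frac{1}{2} \cdot \frac{1}{4} \cdot 6 \left(-93\right) = \frac{3}{4} \left(-93\right) = - \frac{279}{4}$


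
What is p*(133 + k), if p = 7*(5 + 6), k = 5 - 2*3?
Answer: 10164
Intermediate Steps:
k = -1 (k = 5 - 6 = -1)
p = 77 (p = 7*11 = 77)
p*(133 + k) = 77*(133 - 1) = 77*132 = 10164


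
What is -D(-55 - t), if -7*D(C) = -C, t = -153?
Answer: -14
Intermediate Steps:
D(C) = C/7 (D(C) = -(-1)*C/7 = C/7)
-D(-55 - t) = -(-55 - 1*(-153))/7 = -(-55 + 153)/7 = -98/7 = -1*14 = -14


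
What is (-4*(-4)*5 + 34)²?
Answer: 12996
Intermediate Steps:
(-4*(-4)*5 + 34)² = (16*5 + 34)² = (80 + 34)² = 114² = 12996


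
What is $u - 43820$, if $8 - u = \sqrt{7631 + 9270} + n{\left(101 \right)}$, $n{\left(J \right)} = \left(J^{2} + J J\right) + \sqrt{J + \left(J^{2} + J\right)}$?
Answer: $-64214 - \sqrt{10403} - \sqrt{16901} \approx -64446.0$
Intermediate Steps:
$n{\left(J \right)} = \sqrt{J^{2} + 2 J} + 2 J^{2}$ ($n{\left(J \right)} = \left(J^{2} + J^{2}\right) + \sqrt{J + \left(J + J^{2}\right)} = 2 J^{2} + \sqrt{J^{2} + 2 J} = \sqrt{J^{2} + 2 J} + 2 J^{2}$)
$u = -20394 - \sqrt{10403} - \sqrt{16901}$ ($u = 8 - \left(\sqrt{7631 + 9270} + \left(\sqrt{101 \left(2 + 101\right)} + 2 \cdot 101^{2}\right)\right) = 8 - \left(\sqrt{16901} + \left(\sqrt{101 \cdot 103} + 2 \cdot 10201\right)\right) = 8 - \left(\sqrt{16901} + \left(\sqrt{10403} + 20402\right)\right) = 8 - \left(\sqrt{16901} + \left(20402 + \sqrt{10403}\right)\right) = 8 - \left(20402 + \sqrt{10403} + \sqrt{16901}\right) = -20394 - \sqrt{10403} - \sqrt{16901} \approx -20626.0$)
$u - 43820 = \left(-20394 - \sqrt{10403} - \sqrt{16901}\right) - 43820 = -64214 - \sqrt{10403} - \sqrt{16901}$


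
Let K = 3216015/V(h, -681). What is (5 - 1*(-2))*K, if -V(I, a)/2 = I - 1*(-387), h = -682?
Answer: 4502421/118 ≈ 38156.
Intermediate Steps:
V(I, a) = -774 - 2*I (V(I, a) = -2*(I - 1*(-387)) = -2*(I + 387) = -2*(387 + I) = -774 - 2*I)
K = 643203/118 (K = 3216015/(-774 - 2*(-682)) = 3216015/(-774 + 1364) = 3216015/590 = 3216015*(1/590) = 643203/118 ≈ 5450.9)
(5 - 1*(-2))*K = (5 - 1*(-2))*(643203/118) = (5 + 2)*(643203/118) = 7*(643203/118) = 4502421/118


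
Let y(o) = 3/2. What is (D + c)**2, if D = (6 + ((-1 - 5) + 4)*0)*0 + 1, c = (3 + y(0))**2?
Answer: 7225/16 ≈ 451.56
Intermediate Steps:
y(o) = 3/2 (y(o) = 3*(1/2) = 3/2)
c = 81/4 (c = (3 + 3/2)**2 = (9/2)**2 = 81/4 ≈ 20.250)
D = 1 (D = (6 + (-6 + 4)*0)*0 + 1 = (6 - 2*0)*0 + 1 = (6 + 0)*0 + 1 = 6*0 + 1 = 0 + 1 = 1)
(D + c)**2 = (1 + 81/4)**2 = (85/4)**2 = 7225/16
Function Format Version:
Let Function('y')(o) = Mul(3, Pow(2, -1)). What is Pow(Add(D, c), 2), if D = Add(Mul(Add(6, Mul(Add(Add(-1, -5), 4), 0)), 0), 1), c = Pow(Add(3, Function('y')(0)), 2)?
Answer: Rational(7225, 16) ≈ 451.56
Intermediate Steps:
Function('y')(o) = Rational(3, 2) (Function('y')(o) = Mul(3, Rational(1, 2)) = Rational(3, 2))
c = Rational(81, 4) (c = Pow(Add(3, Rational(3, 2)), 2) = Pow(Rational(9, 2), 2) = Rational(81, 4) ≈ 20.250)
D = 1 (D = Add(Mul(Add(6, Mul(Add(-6, 4), 0)), 0), 1) = Add(Mul(Add(6, Mul(-2, 0)), 0), 1) = Add(Mul(Add(6, 0), 0), 1) = Add(Mul(6, 0), 1) = Add(0, 1) = 1)
Pow(Add(D, c), 2) = Pow(Add(1, Rational(81, 4)), 2) = Pow(Rational(85, 4), 2) = Rational(7225, 16)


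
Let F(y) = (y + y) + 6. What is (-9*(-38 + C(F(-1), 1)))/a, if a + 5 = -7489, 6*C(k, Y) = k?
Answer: -56/1249 ≈ -0.044836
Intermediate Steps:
F(y) = 6 + 2*y (F(y) = 2*y + 6 = 6 + 2*y)
C(k, Y) = k/6
a = -7494 (a = -5 - 7489 = -7494)
(-9*(-38 + C(F(-1), 1)))/a = -9*(-38 + (6 + 2*(-1))/6)/(-7494) = -9*(-38 + (6 - 2)/6)*(-1/7494) = -9*(-38 + (1/6)*4)*(-1/7494) = -9*(-38 + 2/3)*(-1/7494) = -9*(-112/3)*(-1/7494) = 336*(-1/7494) = -56/1249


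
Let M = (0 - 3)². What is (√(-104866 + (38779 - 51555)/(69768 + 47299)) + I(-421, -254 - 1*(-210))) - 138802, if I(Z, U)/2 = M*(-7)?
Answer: -138928 + I*√1437156729539466/117067 ≈ -1.3893e+5 + 323.83*I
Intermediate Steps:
M = 9 (M = (-3)² = 9)
I(Z, U) = -126 (I(Z, U) = 2*(9*(-7)) = 2*(-63) = -126)
(√(-104866 + (38779 - 51555)/(69768 + 47299)) + I(-421, -254 - 1*(-210))) - 138802 = (√(-104866 + (38779 - 51555)/(69768 + 47299)) - 126) - 138802 = (√(-104866 - 12776/117067) - 126) - 138802 = (√(-12276360798/117067) - 126) - 138802 = (I*√1437156729539466/117067 - 126) - 138802 = (-126 + I*√1437156729539466/117067) - 138802 = -138928 + I*√1437156729539466/117067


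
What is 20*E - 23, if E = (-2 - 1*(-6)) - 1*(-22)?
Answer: 497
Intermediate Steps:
E = 26 (E = (-2 + 6) + 22 = 4 + 22 = 26)
20*E - 23 = 20*26 - 23 = 520 - 23 = 497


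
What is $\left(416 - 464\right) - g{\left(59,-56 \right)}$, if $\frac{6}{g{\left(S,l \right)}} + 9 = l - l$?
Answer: $- \frac{142}{3} \approx -47.333$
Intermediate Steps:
$g{\left(S,l \right)} = - \frac{2}{3}$ ($g{\left(S,l \right)} = \frac{6}{-9 + \left(l - l\right)} = \frac{6}{-9 + 0} = \frac{6}{-9} = 6 \left(- \frac{1}{9}\right) = - \frac{2}{3}$)
$\left(416 - 464\right) - g{\left(59,-56 \right)} = \left(416 - 464\right) - - \frac{2}{3} = -48 + \frac{2}{3} = - \frac{142}{3}$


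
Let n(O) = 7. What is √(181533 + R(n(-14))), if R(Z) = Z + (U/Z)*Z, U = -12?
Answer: 2*√45382 ≈ 426.06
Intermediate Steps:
R(Z) = -12 + Z (R(Z) = Z + (-12/Z)*Z = Z - 12 = -12 + Z)
√(181533 + R(n(-14))) = √(181533 + (-12 + 7)) = √(181533 - 5) = √181528 = 2*√45382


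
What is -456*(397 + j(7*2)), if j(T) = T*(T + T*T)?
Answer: -1521672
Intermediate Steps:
j(T) = T*(T + T²)
-456*(397 + j(7*2)) = -456*(397 + (7*2)²*(1 + 7*2)) = -456*(397 + 14²*(1 + 14)) = -456*(397 + 196*15) = -456*(397 + 2940) = -456*3337 = -1521672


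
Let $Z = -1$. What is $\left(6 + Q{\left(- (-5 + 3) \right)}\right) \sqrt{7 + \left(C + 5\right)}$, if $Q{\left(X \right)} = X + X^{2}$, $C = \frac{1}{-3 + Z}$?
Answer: $6 \sqrt{47} \approx 41.134$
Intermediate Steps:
$C = - \frac{1}{4}$ ($C = \frac{1}{-3 - 1} = \frac{1}{-4} = - \frac{1}{4} \approx -0.25$)
$\left(6 + Q{\left(- (-5 + 3) \right)}\right) \sqrt{7 + \left(C + 5\right)} = \left(6 + - (-5 + 3) \left(1 - \left(-5 + 3\right)\right)\right) \sqrt{7 + \left(- \frac{1}{4} + 5\right)} = \left(6 + \left(-1\right) \left(-2\right) \left(1 - -2\right)\right) \sqrt{7 + \frac{19}{4}} = \left(6 + 2 \left(1 + 2\right)\right) \sqrt{\frac{47}{4}} = \left(6 + 2 \cdot 3\right) \frac{\sqrt{47}}{2} = \left(6 + 6\right) \frac{\sqrt{47}}{2} = 12 \frac{\sqrt{47}}{2} = 6 \sqrt{47}$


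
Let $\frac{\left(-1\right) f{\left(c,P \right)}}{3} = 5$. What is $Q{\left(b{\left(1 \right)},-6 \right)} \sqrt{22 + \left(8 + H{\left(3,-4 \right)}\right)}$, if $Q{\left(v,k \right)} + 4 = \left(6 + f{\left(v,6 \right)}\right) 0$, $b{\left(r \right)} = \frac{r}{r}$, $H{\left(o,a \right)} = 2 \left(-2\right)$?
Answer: $- 4 \sqrt{26} \approx -20.396$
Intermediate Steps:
$H{\left(o,a \right)} = -4$
$f{\left(c,P \right)} = -15$ ($f{\left(c,P \right)} = \left(-3\right) 5 = -15$)
$b{\left(r \right)} = 1$
$Q{\left(v,k \right)} = -4$ ($Q{\left(v,k \right)} = -4 + \left(6 - 15\right) 0 = -4 - 0 = -4 + 0 = -4$)
$Q{\left(b{\left(1 \right)},-6 \right)} \sqrt{22 + \left(8 + H{\left(3,-4 \right)}\right)} = - 4 \sqrt{22 + \left(8 - 4\right)} = - 4 \sqrt{22 + 4} = - 4 \sqrt{26}$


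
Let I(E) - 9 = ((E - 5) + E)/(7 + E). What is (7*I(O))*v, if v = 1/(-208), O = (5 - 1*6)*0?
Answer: -29/104 ≈ -0.27885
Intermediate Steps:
O = 0 (O = (5 - 6)*0 = -1*0 = 0)
v = -1/208 ≈ -0.0048077
I(E) = 9 + (-5 + 2*E)/(7 + E) (I(E) = 9 + ((E - 5) + E)/(7 + E) = 9 + ((-5 + E) + E)/(7 + E) = 9 + (-5 + 2*E)/(7 + E))
(7*I(O))*v = (7*((58 + 11*0)/(7 + 0)))*(-1/208) = (7*((58 + 0)/7))*(-1/208) = (7*((⅐)*58))*(-1/208) = (7*(58/7))*(-1/208) = 58*(-1/208) = -29/104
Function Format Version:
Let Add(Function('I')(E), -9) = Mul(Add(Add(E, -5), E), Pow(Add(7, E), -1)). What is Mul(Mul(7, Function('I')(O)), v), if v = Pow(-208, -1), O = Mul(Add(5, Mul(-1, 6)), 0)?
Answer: Rational(-29, 104) ≈ -0.27885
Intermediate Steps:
O = 0 (O = Mul(Add(5, -6), 0) = Mul(-1, 0) = 0)
v = Rational(-1, 208) ≈ -0.0048077
Function('I')(E) = Add(9, Mul(Pow(Add(7, E), -1), Add(-5, Mul(2, E)))) (Function('I')(E) = Add(9, Mul(Add(Add(E, -5), E), Pow(Add(7, E), -1))) = Add(9, Mul(Add(Add(-5, E), E), Pow(Add(7, E), -1))) = Add(9, Mul(Add(-5, Mul(2, E)), Pow(Add(7, E), -1))) = Add(9, Mul(Pow(Add(7, E), -1), Add(-5, Mul(2, E)))))
Mul(Mul(7, Function('I')(O)), v) = Mul(Mul(7, Mul(Pow(Add(7, 0), -1), Add(58, Mul(11, 0)))), Rational(-1, 208)) = Mul(Mul(7, Mul(Pow(7, -1), Add(58, 0))), Rational(-1, 208)) = Mul(Mul(7, Mul(Rational(1, 7), 58)), Rational(-1, 208)) = Mul(Mul(7, Rational(58, 7)), Rational(-1, 208)) = Mul(58, Rational(-1, 208)) = Rational(-29, 104)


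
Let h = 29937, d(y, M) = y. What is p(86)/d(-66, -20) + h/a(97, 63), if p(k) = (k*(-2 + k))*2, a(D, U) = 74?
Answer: 151115/814 ≈ 185.65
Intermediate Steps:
p(k) = 2*k*(-2 + k)
p(86)/d(-66, -20) + h/a(97, 63) = (2*86*(-2 + 86))/(-66) + 29937/74 = (2*86*84)*(-1/66) + 29937*(1/74) = 14448*(-1/66) + 29937/74 = -2408/11 + 29937/74 = 151115/814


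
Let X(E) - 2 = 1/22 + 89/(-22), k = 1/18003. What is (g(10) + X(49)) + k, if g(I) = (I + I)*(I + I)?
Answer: 7165195/18003 ≈ 398.00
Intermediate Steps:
k = 1/18003 ≈ 5.5546e-5
X(E) = -2 (X(E) = 2 + (1/22 + 89/(-22)) = 2 + (1*(1/22) + 89*(-1/22)) = 2 + (1/22 - 89/22) = 2 - 4 = -2)
g(I) = 4*I**2 (g(I) = (2*I)*(2*I) = 4*I**2)
(g(10) + X(49)) + k = (4*10**2 - 2) + 1/18003 = (4*100 - 2) + 1/18003 = (400 - 2) + 1/18003 = 398 + 1/18003 = 7165195/18003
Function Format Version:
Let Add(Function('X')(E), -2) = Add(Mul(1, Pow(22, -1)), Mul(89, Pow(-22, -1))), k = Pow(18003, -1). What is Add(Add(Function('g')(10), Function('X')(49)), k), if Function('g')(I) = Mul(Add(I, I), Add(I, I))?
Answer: Rational(7165195, 18003) ≈ 398.00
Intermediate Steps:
k = Rational(1, 18003) ≈ 5.5546e-5
Function('X')(E) = -2 (Function('X')(E) = Add(2, Add(Mul(1, Pow(22, -1)), Mul(89, Pow(-22, -1)))) = Add(2, Add(Mul(1, Rational(1, 22)), Mul(89, Rational(-1, 22)))) = Add(2, Add(Rational(1, 22), Rational(-89, 22))) = Add(2, -4) = -2)
Function('g')(I) = Mul(4, Pow(I, 2)) (Function('g')(I) = Mul(Mul(2, I), Mul(2, I)) = Mul(4, Pow(I, 2)))
Add(Add(Function('g')(10), Function('X')(49)), k) = Add(Add(Mul(4, Pow(10, 2)), -2), Rational(1, 18003)) = Add(Add(Mul(4, 100), -2), Rational(1, 18003)) = Add(Add(400, -2), Rational(1, 18003)) = Add(398, Rational(1, 18003)) = Rational(7165195, 18003)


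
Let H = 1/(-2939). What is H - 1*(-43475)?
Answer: 127773024/2939 ≈ 43475.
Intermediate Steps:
H = -1/2939 ≈ -0.00034025
H - 1*(-43475) = -1/2939 - 1*(-43475) = -1/2939 + 43475 = 127773024/2939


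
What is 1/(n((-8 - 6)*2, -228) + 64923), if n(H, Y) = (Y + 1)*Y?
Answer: 1/116679 ≈ 8.5705e-6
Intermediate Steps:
n(H, Y) = Y*(1 + Y) (n(H, Y) = (1 + Y)*Y = Y*(1 + Y))
1/(n((-8 - 6)*2, -228) + 64923) = 1/(-228*(1 - 228) + 64923) = 1/(-228*(-227) + 64923) = 1/(51756 + 64923) = 1/116679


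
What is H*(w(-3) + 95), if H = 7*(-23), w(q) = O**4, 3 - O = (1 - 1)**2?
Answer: -28336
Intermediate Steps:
O = 3 (O = 3 - (1 - 1)**2 = 3 - 1*0**2 = 3 - 1*0 = 3 + 0 = 3)
w(q) = 81 (w(q) = 3**4 = 81)
H = -161
H*(w(-3) + 95) = -161*(81 + 95) = -161*176 = -28336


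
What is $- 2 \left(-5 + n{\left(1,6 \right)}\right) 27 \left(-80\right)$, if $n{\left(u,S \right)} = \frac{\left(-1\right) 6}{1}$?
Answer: $-47520$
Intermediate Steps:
$n{\left(u,S \right)} = -6$ ($n{\left(u,S \right)} = \left(-6\right) 1 = -6$)
$- 2 \left(-5 + n{\left(1,6 \right)}\right) 27 \left(-80\right) = - 2 \left(-5 - 6\right) 27 \left(-80\right) = \left(-2\right) \left(-11\right) 27 \left(-80\right) = 22 \cdot 27 \left(-80\right) = 594 \left(-80\right) = -47520$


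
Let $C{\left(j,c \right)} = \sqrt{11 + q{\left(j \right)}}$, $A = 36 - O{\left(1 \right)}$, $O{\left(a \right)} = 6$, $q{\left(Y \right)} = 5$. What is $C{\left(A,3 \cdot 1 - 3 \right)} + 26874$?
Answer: $26878$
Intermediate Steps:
$A = 30$ ($A = 36 - 6 = 30$)
$C{\left(j,c \right)} = 4$ ($C{\left(j,c \right)} = \sqrt{11 + 5} = \sqrt{16} = 4$)
$C{\left(A,3 \cdot 1 - 3 \right)} + 26874 = 4 + 26874 = 26878$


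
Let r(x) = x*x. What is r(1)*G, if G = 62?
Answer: 62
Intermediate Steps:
r(x) = x²
r(1)*G = 1²*62 = 1*62 = 62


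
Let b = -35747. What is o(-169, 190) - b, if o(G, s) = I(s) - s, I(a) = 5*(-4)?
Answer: 35537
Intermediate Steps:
I(a) = -20
o(G, s) = -20 - s
o(-169, 190) - b = (-20 - 1*190) - 1*(-35747) = (-20 - 190) + 35747 = -210 + 35747 = 35537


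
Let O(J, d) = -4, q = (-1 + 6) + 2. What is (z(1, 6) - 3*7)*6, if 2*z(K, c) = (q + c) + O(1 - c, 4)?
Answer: -99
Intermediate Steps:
q = 7 (q = 5 + 2 = 7)
z(K, c) = 3/2 + c/2 (z(K, c) = ((7 + c) - 4)/2 = (3 + c)/2 = 3/2 + c/2)
(z(1, 6) - 3*7)*6 = ((3/2 + (1/2)*6) - 3*7)*6 = ((3/2 + 3) - 21)*6 = (9/2 - 21)*6 = -33/2*6 = -99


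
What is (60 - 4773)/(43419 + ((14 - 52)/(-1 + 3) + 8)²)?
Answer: -4713/43540 ≈ -0.10825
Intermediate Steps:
(60 - 4773)/(43419 + ((14 - 52)/(-1 + 3) + 8)²) = -4713/(43419 + (-38/2 + 8)²) = -4713/(43419 + (-38*½ + 8)²) = -4713/(43419 + (-19 + 8)²) = -4713/(43419 + (-11)²) = -4713/(43419 + 121) = -4713/43540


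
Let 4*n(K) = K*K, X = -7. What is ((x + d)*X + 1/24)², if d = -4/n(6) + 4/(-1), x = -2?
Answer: 10569001/5184 ≈ 2038.8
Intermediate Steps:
n(K) = K²/4 (n(K) = (K*K)/4 = K²/4)
d = -40/9 (d = -4/((¼)*6²) + 4/(-1) = -4/((¼)*36) + 4*(-1) = -4/9 - 4 = -40/9 ≈ -4.4444)
((x + d)*X + 1/24)² = ((-2 - 40/9)*(-7) + 1/24)² = (-58/9*(-7) + 1/24)² = (406/9 + 1/24)² = (3251/72)² = 10569001/5184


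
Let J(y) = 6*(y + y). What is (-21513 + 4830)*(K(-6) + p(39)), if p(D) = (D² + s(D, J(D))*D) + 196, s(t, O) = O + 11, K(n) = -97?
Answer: -338681583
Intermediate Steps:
J(y) = 12*y (J(y) = 6*(2*y) = 12*y)
s(t, O) = 11 + O
p(D) = 196 + D² + D*(11 + 12*D) (p(D) = (D² + (11 + 12*D)*D) + 196 = (D² + D*(11 + 12*D)) + 196 = 196 + D² + D*(11 + 12*D))
(-21513 + 4830)*(K(-6) + p(39)) = (-21513 + 4830)*(-97 + (196 + 11*39 + 13*39²)) = -16683*(-97 + (196 + 429 + 13*1521)) = -16683*(-97 + (196 + 429 + 19773)) = -16683*(-97 + 20398) = -16683*20301 = -338681583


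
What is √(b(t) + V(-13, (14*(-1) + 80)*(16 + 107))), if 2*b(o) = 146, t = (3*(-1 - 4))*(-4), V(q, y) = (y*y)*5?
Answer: √329509693 ≈ 18152.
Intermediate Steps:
V(q, y) = 5*y² (V(q, y) = y²*5 = 5*y²)
t = 60 (t = (3*(-5))*(-4) = -15*(-4) = 60)
b(o) = 73 (b(o) = (½)*146 = 73)
√(b(t) + V(-13, (14*(-1) + 80)*(16 + 107))) = √(73 + 5*((14*(-1) + 80)*(16 + 107))²) = √(73 + 5*((-14 + 80)*123)²) = √(73 + 5*(66*123)²) = √(73 + 5*8118²) = √(73 + 5*65901924) = √(73 + 329509620) = √329509693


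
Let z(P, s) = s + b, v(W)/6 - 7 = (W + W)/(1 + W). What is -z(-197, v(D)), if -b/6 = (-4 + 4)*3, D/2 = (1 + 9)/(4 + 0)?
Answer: -52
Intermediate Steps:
D = 5 (D = 2*((1 + 9)/(4 + 0)) = 2*(10/4) = 2*(10*(¼)) = 2*(5/2) = 5)
b = 0 (b = -6*(-4 + 4)*3 = -0*3 = -6*0 = 0)
v(W) = 42 + 12*W/(1 + W) (v(W) = 42 + 6*((W + W)/(1 + W)) = 42 + 6*((2*W)/(1 + W)) = 42 + 6*(2*W/(1 + W)) = 42 + 12*W/(1 + W))
z(P, s) = s (z(P, s) = s + 0 = s)
-z(-197, v(D)) = -6*(7 + 9*5)/(1 + 5) = -6*(7 + 45)/6 = -6*52/6 = -1*52 = -52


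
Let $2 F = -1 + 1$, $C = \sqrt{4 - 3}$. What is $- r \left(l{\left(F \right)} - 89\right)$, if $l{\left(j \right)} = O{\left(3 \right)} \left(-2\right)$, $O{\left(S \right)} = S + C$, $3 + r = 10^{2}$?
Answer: $9409$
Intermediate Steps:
$C = 1$ ($C = \sqrt{1} = 1$)
$r = 97$ ($r = -3 + 10^{2} = -3 + 100 = 97$)
$O{\left(S \right)} = 1 + S$ ($O{\left(S \right)} = S + 1 = 1 + S$)
$F = 0$ ($F = \frac{-1 + 1}{2} = \frac{1}{2} \cdot 0 = 0$)
$l{\left(j \right)} = -8$ ($l{\left(j \right)} = \left(1 + 3\right) \left(-2\right) = 4 \left(-2\right) = -8$)
$- r \left(l{\left(F \right)} - 89\right) = \left(-1\right) 97 \left(-8 - 89\right) = \left(-97\right) \left(-97\right) = 9409$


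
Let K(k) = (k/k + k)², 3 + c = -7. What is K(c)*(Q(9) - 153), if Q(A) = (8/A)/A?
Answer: -12385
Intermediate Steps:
c = -10 (c = -3 - 7 = -10)
K(k) = (1 + k)²
Q(A) = 8/A²
K(c)*(Q(9) - 153) = (1 - 10)²*(8/9² - 153) = (-9)²*(8*(1/81) - 153) = 81*(8/81 - 153) = 81*(-12385/81) = -12385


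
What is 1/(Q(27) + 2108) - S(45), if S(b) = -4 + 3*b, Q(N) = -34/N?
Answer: -7451515/56882 ≈ -131.00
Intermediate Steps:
1/(Q(27) + 2108) - S(45) = 1/(-34/27 + 2108) - (-4 + 3*45) = 1/(-34*1/27 + 2108) - (-4 + 135) = 1/(-34/27 + 2108) - 1*131 = 1/(56882/27) - 131 = 27/56882 - 131 = -7451515/56882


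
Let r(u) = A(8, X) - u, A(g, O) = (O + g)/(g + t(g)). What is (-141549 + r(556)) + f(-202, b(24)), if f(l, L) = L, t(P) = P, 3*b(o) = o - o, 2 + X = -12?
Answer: -1136843/8 ≈ -1.4211e+5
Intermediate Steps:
X = -14 (X = -2 - 12 = -14)
b(o) = 0 (b(o) = (o - o)/3 = (⅓)*0 = 0)
A(g, O) = (O + g)/(2*g) (A(g, O) = (O + g)/(g + g) = (O + g)/((2*g)) = (O + g)*(1/(2*g)) = (O + g)/(2*g))
r(u) = -3/8 - u (r(u) = (½)*(-14 + 8)/8 - u = (½)*(⅛)*(-6) - u = -3/8 - u)
(-141549 + r(556)) + f(-202, b(24)) = (-141549 + (-3/8 - 1*556)) + 0 = (-141549 + (-3/8 - 556)) + 0 = (-141549 - 4451/8) + 0 = -1136843/8 + 0 = -1136843/8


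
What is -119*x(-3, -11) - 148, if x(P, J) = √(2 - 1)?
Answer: -267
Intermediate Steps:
x(P, J) = 1 (x(P, J) = √1 = 1)
-119*x(-3, -11) - 148 = -119*1 - 148 = -119 - 148 = -267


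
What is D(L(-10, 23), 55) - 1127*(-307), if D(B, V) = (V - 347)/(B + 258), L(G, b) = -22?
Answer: 20413278/59 ≈ 3.4599e+5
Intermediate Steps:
D(B, V) = (-347 + V)/(258 + B)
D(L(-10, 23), 55) - 1127*(-307) = (-347 + 55)/(258 - 22) - 1127*(-307) = -292/236 + 345989 = (1/236)*(-292) + 345989 = -73/59 + 345989 = 20413278/59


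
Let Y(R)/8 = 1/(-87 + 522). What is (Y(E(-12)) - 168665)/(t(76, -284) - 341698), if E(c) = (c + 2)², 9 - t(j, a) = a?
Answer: 73369267/148511175 ≈ 0.49403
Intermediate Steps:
t(j, a) = 9 - a
E(c) = (2 + c)²
Y(R) = 8/435 (Y(R) = 8/(-87 + 522) = 8/435)
(Y(E(-12)) - 168665)/(t(76, -284) - 341698) = (8/435 - 168665)/((9 - 1*(-284)) - 341698) = -73369267/(435*((9 + 284) - 341698)) = -73369267/(435*(293 - 341698)) = -73369267/435/(-341405) = -73369267/435*(-1/341405) = 73369267/148511175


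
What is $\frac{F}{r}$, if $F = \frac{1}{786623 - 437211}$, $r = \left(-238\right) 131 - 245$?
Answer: $- \frac{1}{10979573276} \approx -9.1078 \cdot 10^{-11}$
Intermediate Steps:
$r = -31423$ ($r = -31178 - 245 = -31423$)
$F = \frac{1}{349412} \approx 2.862 \cdot 10^{-6}$
$\frac{F}{r} = \frac{1}{349412 \left(-31423\right)} = \frac{1}{349412} \left(- \frac{1}{31423}\right) = - \frac{1}{10979573276}$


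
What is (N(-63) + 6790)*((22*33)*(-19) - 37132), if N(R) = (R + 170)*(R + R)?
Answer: 340796792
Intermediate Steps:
N(R) = 2*R*(170 + R) (N(R) = (170 + R)*(2*R) = 2*R*(170 + R))
(N(-63) + 6790)*((22*33)*(-19) - 37132) = (2*(-63)*(170 - 63) + 6790)*((22*33)*(-19) - 37132) = (2*(-63)*107 + 6790)*(726*(-19) - 37132) = (-13482 + 6790)*(-13794 - 37132) = -6692*(-50926) = 340796792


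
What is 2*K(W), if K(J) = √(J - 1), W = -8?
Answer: 6*I ≈ 6.0*I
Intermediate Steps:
K(J) = √(-1 + J)
2*K(W) = 2*√(-1 - 8) = 2*√(-9) = 2*(3*I) = 6*I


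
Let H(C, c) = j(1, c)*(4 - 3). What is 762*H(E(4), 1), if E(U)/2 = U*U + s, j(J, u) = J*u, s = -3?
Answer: 762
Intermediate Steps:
E(U) = -6 + 2*U² (E(U) = 2*(U*U - 3) = 2*(U² - 3) = 2*(-3 + U²) = -6 + 2*U²)
H(C, c) = c (H(C, c) = (1*c)*(4 - 3) = c*1 = c)
762*H(E(4), 1) = 762*1 = 762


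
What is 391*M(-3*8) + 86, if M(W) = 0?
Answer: 86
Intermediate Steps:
391*M(-3*8) + 86 = 391*0 + 86 = 0 + 86 = 86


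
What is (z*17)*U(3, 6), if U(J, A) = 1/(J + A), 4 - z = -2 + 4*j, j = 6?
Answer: -34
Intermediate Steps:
z = -18 (z = 4 - (-2 + 4*6) = 4 - (-2 + 24) = 4 - 1*22 = 4 - 22 = -18)
U(J, A) = 1/(A + J)
(z*17)*U(3, 6) = (-18*17)/(6 + 3) = -306/9 = -306*⅑ = -34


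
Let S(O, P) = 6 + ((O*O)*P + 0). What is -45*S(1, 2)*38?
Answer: -13680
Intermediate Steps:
S(O, P) = 6 + P*O² (S(O, P) = 6 + (O²*P + 0) = 6 + (P*O² + 0) = 6 + P*O²)
-45*S(1, 2)*38 = -45*(6 + 2*1²)*38 = -45*(6 + 2*1)*38 = -45*(6 + 2)*38 = -45*8*38 = -360*38 = -13680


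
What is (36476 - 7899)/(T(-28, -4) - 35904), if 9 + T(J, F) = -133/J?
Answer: -6724/8449 ≈ -0.79583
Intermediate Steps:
T(J, F) = -9 - 133/J
(36476 - 7899)/(T(-28, -4) - 35904) = (36476 - 7899)/((-9 - 133/(-28)) - 35904) = 28577/((-9 - 133*(-1/28)) - 35904) = 28577/((-9 + 19/4) - 35904) = 28577/(-17/4 - 35904) = 28577/(-143633/4) = 28577*(-4/143633) = -6724/8449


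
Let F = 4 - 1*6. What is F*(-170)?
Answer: 340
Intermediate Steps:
F = -2 (F = 4 - 6 = -2)
F*(-170) = -2*(-170) = 340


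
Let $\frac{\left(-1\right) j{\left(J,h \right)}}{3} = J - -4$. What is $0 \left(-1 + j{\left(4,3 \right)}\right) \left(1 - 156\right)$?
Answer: $0$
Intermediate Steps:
$j{\left(J,h \right)} = -12 - 3 J$ ($j{\left(J,h \right)} = - 3 \left(J - -4\right) = - 3 \left(J + 4\right) = - 3 \left(4 + J\right) = -12 - 3 J$)
$0 \left(-1 + j{\left(4,3 \right)}\right) \left(1 - 156\right) = 0 \left(-1 - 24\right) \left(1 - 156\right) = 0 \left(-1 - 24\right) \left(-155\right) = 0 \left(-25\right) \left(-155\right) = 0 \left(-155\right) = 0$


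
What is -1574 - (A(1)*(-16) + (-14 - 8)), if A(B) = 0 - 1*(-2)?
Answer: -1520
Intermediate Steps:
A(B) = 2 (A(B) = 0 + 2 = 2)
-1574 - (A(1)*(-16) + (-14 - 8)) = -1574 - (2*(-16) + (-14 - 8)) = -1574 - (-32 - 22) = -1574 - 1*(-54) = -1574 + 54 = -1520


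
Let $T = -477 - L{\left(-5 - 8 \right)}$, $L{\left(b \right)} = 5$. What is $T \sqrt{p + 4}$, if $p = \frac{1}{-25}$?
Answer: $- \frac{1446 \sqrt{11}}{5} \approx -959.17$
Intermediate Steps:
$p = - \frac{1}{25} \approx -0.04$
$T = -482$ ($T = -477 - 5 = -482$)
$T \sqrt{p + 4} = - 482 \sqrt{- \frac{1}{25} + 4} = - 482 \sqrt{\frac{99}{25}} = - 482 \frac{3 \sqrt{11}}{5} = - \frac{1446 \sqrt{11}}{5}$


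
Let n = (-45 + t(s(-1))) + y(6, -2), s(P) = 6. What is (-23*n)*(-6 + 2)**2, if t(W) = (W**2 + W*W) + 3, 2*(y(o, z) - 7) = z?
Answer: -13248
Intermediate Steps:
y(o, z) = 7 + z/2
t(W) = 3 + 2*W**2 (t(W) = (W**2 + W**2) + 3 = 2*W**2 + 3 = 3 + 2*W**2)
n = 36 (n = (-45 + (3 + 2*6**2)) + (7 + (1/2)*(-2)) = (-45 + (3 + 2*36)) + (7 - 1) = (-45 + (3 + 72)) + 6 = (-45 + 75) + 6 = 30 + 6 = 36)
(-23*n)*(-6 + 2)**2 = (-23*36)*(-6 + 2)**2 = -828*(-4)**2 = -828*16 = -13248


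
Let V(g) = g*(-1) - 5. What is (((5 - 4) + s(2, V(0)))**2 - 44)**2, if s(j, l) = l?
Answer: 784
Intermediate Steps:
V(g) = -5 - g (V(g) = -g - 5 = -5 - g)
(((5 - 4) + s(2, V(0)))**2 - 44)**2 = (((5 - 4) + (-5 - 1*0))**2 - 44)**2 = ((1 + (-5 + 0))**2 - 44)**2 = ((1 - 5)**2 - 44)**2 = ((-4)**2 - 44)**2 = (16 - 44)**2 = (-28)**2 = 784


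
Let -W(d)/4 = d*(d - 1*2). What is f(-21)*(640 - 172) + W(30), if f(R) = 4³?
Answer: 26592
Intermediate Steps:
f(R) = 64
W(d) = -4*d*(-2 + d) (W(d) = -4*d*(d - 1*2) = -4*d*(d - 2) = -4*d*(-2 + d))
f(-21)*(640 - 172) + W(30) = 64*(640 - 172) + 4*30*(2 - 1*30) = 64*468 + 4*30*(2 - 30) = 29952 + 4*30*(-28) = 29952 - 3360 = 26592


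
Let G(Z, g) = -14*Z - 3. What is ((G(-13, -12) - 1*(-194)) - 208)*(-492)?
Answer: -81180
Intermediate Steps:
G(Z, g) = -3 - 14*Z
((G(-13, -12) - 1*(-194)) - 208)*(-492) = (((-3 - 14*(-13)) - 1*(-194)) - 208)*(-492) = (((-3 + 182) + 194) - 208)*(-492) = ((179 + 194) - 208)*(-492) = (373 - 208)*(-492) = 165*(-492) = -81180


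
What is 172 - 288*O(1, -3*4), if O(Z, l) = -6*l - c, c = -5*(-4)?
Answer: -14804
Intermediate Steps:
c = 20
O(Z, l) = -20 - 6*l (O(Z, l) = -6*l - 1*20 = -6*l - 20 = -20 - 6*l)
172 - 288*O(1, -3*4) = 172 - 288*(-20 - (-18)*4) = 172 - 288*(-20 - 6*(-12)) = 172 - 288*(-20 + 72) = 172 - 288*52 = 172 - 14976 = -14804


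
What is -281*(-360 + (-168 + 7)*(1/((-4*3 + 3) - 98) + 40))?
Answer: 204410359/107 ≈ 1.9104e+6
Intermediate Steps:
-281*(-360 + (-168 + 7)*(1/((-4*3 + 3) - 98) + 40)) = -281*(-360 - 161*(1/((-12 + 3) - 98) + 40)) = -281*(-360 - 161*(1/(-9 - 98) + 40)) = -281*(-360 - 161*(1/(-107) + 40)) = -281*(-360 - 161*(-1/107 + 40)) = -281*(-360 - 161*4279/107) = -281*(-360 - 688919/107) = -281*(-727439/107) = 204410359/107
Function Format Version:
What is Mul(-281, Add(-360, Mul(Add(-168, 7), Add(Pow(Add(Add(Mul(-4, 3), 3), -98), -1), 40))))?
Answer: Rational(204410359, 107) ≈ 1.9104e+6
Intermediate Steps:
Mul(-281, Add(-360, Mul(Add(-168, 7), Add(Pow(Add(Add(Mul(-4, 3), 3), -98), -1), 40)))) = Mul(-281, Add(-360, Mul(-161, Add(Pow(Add(Add(-12, 3), -98), -1), 40)))) = Mul(-281, Add(-360, Mul(-161, Add(Pow(Add(-9, -98), -1), 40)))) = Mul(-281, Add(-360, Mul(-161, Add(Pow(-107, -1), 40)))) = Mul(-281, Add(-360, Mul(-161, Add(Rational(-1, 107), 40)))) = Mul(-281, Add(-360, Mul(-161, Rational(4279, 107)))) = Mul(-281, Add(-360, Rational(-688919, 107))) = Mul(-281, Rational(-727439, 107)) = Rational(204410359, 107)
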